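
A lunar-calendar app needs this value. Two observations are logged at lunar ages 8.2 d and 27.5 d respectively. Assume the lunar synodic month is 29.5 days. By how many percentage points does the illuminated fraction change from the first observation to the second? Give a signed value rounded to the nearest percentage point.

First observation: θ = 360°·8.2/29.5 = 100.1°, so f = 0.587.
Second observation: θ = 335.6°, f = 0.045.
Δf = 0.045 − 0.587 = -0.543, i.e. -54 pp.

-54 percentage points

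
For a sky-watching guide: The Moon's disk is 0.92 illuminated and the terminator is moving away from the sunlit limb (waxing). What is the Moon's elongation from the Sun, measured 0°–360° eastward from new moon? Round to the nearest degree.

147°

cos θ = 1 − 2f = -0.840, giving a principal value of 147.1°.
Waxing ⇒ before full, so θ = 147.1°.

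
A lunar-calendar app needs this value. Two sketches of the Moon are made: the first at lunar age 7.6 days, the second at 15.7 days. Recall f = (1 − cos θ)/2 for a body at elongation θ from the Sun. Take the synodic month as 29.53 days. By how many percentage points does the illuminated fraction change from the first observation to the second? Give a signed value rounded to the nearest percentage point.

θ₁ = 360° × 7.6/29.53 = 92.7°, f₁ = (1 − cos θ₁)/2 = 0.523.
θ₂ = 360° × 15.7/29.53 = 191.4°, f₂ = (1 − cos θ₂)/2 = 0.990.
Change = f₂ − f₁ = +0.467 → +47 percentage points.

+47 percentage points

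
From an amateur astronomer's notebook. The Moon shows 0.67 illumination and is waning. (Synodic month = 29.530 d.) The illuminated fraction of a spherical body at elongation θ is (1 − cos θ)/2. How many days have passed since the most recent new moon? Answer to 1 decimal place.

20.5 days

Invert f = (1 − cos θ)/2 to get cos θ = 1 − 2(0.67) = -0.340, hence θ₀ = arccos -0.340 = 109.9°.
Since the Moon is past full (waning), take the reflex angle: θ = 360° − 109.9° = 250.1°.
Age = 29.530 × 250.1°/360° ≈ 20.52 days.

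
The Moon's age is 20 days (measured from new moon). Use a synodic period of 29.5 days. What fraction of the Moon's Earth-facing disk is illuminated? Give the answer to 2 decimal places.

Elongation θ = 360° × 20/29.5 ≈ 244.1°.
cos 244.1° = (-0.437), so f = (1 − (-0.437))/2 = 0.719.

0.72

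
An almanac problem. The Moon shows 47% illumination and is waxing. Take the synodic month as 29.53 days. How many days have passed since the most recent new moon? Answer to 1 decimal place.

7.1 days

From f = (1 − cos θ)/2: cos θ = 1 − 2×0.47 = 0.060; arccos → 86.6°.
Before full moon the principal value applies: θ = 86.6°.
At 360°/29.53 d per day, 86.6° corresponds to 7.10 days.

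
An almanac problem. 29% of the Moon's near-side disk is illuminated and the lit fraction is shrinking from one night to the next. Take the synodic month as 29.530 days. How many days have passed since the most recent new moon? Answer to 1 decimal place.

24.2 days

cos θ = 1 − 2f = 0.420, giving a principal value of 65.2°.
A waning Moon lies in 180°–360°, so θ = 360° − 65.2° = 294.8°.
That fraction of the synodic month is 294.8/360 × 29.530 d ≈ 24.18 d.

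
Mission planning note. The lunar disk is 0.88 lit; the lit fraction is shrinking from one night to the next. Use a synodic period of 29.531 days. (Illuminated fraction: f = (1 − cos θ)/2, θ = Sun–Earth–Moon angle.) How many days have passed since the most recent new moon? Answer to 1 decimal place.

From f = (1 − cos θ)/2: cos θ = 1 − 2×0.88 = -0.760; arccos → 139.5°.
Since the Moon is past full (waning), take the reflex angle: θ = 360° − 139.5° = 220.5°.
That fraction of the synodic month is 220.5/360 × 29.531 d ≈ 18.09 d.

18.1 days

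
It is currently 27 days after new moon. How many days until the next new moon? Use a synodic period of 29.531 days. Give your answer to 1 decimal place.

2.5 days

The next new moon completes the synodic month: 29.531 − 27 = 2.531 days.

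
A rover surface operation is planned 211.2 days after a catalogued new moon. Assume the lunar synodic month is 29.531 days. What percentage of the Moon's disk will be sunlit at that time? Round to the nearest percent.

21%

Reduce mod P: 211.2 − 7×29.531 = 4.48 d into the current lunation.
The Moon has covered 4.48/29.531 of its cycle, so θ ≈ 360° × 4.48/29.531 = 54.7°.
cos 54.7° = 0.579, so f = (1 − 0.579)/2 = 0.211, so 21%.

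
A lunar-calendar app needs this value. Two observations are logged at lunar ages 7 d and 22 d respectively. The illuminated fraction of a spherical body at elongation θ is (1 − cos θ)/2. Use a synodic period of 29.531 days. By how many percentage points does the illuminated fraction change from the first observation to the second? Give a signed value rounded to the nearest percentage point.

+6 percentage points

θ₁ = 360° × 7/29.531 = 85.3°, f₁ = (1 − cos θ₁)/2 = 0.459.
θ₂ = 360° × 22/29.531 = 268.2°, f₂ = (1 − cos θ₂)/2 = 0.516.
Change = f₂ − f₁ = +0.056 → +6 percentage points.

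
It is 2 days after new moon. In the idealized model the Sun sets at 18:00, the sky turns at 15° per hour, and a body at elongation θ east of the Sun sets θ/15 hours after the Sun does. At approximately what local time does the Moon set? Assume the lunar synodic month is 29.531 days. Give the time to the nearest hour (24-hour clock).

20:00

Elongation θ = 360° × 2/29.531 ≈ 24.4°.
The Moon trails the Sun by θ/15 = 24.4/15 ≈ 1.63 hours.
18:00 + 1.63 h ≈ 19:38 → 20:00 to the nearest hour.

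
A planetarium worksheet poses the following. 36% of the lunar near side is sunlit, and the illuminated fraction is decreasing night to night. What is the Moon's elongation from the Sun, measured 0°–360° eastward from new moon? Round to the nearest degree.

cos θ = 1 − 2f = 0.280, giving a principal value of 73.7°.
A waning Moon lies in 180°–360°, so θ = 360° − 73.7° = 286.3°.

286°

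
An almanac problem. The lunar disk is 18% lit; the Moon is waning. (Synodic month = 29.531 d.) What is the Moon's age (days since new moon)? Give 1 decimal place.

Invert f = (1 − cos θ)/2 to get cos θ = 1 − 2(0.18) = 0.640, hence θ₀ = arccos 0.640 = 50.2°.
Waning ⇒ past full, so θ = 360° − 50.2° = 309.8°.
Age = 29.531 × 309.8°/360° ≈ 25.41 days.

25.4 days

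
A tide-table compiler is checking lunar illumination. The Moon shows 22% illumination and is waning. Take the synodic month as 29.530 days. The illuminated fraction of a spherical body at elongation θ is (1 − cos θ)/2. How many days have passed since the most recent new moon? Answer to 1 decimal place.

Invert f = (1 − cos θ)/2 to get cos θ = 1 − 2(0.22) = 0.560, hence θ₀ = arccos 0.560 = 55.9°.
Since the Moon is past full (waning), take the reflex angle: θ = 360° − 55.9° = 304.1°.
That fraction of the synodic month is 304.1/360 × 29.530 d ≈ 24.94 d.

24.9 days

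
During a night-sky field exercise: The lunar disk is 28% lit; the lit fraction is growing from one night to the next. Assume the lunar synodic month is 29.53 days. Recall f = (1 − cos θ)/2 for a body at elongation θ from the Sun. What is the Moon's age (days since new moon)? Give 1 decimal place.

5.2 days

Invert f = (1 − cos θ)/2 to get cos θ = 1 − 2(0.28) = 0.440, hence θ₀ = arccos 0.440 = 63.9°.
Before full moon the principal value applies: θ = 63.9°.
Age = 29.53 × 63.9°/360° ≈ 5.24 days.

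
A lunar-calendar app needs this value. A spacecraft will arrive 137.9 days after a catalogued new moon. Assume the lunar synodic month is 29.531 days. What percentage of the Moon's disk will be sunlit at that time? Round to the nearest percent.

137.9 d spans 4 complete synodic months (4 × 29.531 = 118.12 d) plus 19.78 d.
Elongation θ = 360° × 19.78/29.531 ≈ 241.1°.
Illuminated fraction = (1 − cos 241.1°)/2 = (1 − (-0.484))/2 ≈ 0.742, so 74%.

74%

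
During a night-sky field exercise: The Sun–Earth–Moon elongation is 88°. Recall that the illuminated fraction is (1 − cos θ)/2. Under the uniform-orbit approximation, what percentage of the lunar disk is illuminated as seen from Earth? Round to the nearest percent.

48%

Half-versine of 88°: (1 − 0.035)/2 = 0.483, i.e. 48%.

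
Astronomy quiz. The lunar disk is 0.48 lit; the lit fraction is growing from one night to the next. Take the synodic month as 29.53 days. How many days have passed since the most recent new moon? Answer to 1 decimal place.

cos θ = 1 − 2f = 0.040, giving a principal value of 87.7°.
Waxing ⇒ before full, so θ = 87.7°.
That fraction of the synodic month is 87.7/360 × 29.53 d ≈ 7.19 d.

7.2 days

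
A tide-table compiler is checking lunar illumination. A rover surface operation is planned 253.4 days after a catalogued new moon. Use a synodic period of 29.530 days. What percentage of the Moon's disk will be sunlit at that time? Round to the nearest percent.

Reduce mod P: 253.4 − 8×29.530 = 17.16 d into the current lunation.
Elongation θ = 360° × 17.16/29.530 ≈ 209.2°.
Illuminated fraction = (1 − cos 209.2°)/2 = (1 − (-0.873))/2 ≈ 0.936, so 94%.

94%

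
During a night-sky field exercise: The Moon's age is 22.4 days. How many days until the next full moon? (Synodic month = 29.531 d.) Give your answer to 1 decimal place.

Full moon is 0.5 of the way through the cycle: age 0.5 × 29.531 = 14.765 d.
Already past this cycle's full moon; the next is at 14.765 + 29.531 = 44.296 d, so 44.296 − 22.4 = 21.896 days.

21.9 days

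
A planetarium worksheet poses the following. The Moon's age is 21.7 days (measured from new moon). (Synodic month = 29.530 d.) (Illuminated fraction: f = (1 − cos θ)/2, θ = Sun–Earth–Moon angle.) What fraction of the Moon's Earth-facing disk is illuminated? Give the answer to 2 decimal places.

0.55

Phase angle: θ = 360°·(21.7 d)/(29.530 d) = 264.5°.
Illuminated fraction = (1 − cos 264.5°)/2 = (1 − (-0.095))/2 ≈ 0.548.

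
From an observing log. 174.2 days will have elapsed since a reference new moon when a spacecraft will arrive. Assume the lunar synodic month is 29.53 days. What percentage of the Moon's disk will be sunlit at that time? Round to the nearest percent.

10%

174.2 d spans 5 complete synodic months (5 × 29.53 = 147.65 d) plus 26.55 d.
The Moon has covered 26.55/29.53 of its cycle, so θ ≈ 360° × 26.55/29.53 = 323.7°.
Illuminated fraction = (1 − cos 323.7°)/2 = (1 − 0.806)/2 ≈ 0.097, so 10%.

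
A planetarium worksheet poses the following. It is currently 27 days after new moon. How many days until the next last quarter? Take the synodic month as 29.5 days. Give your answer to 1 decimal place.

24.6 days

Last quarter occurs at elongation 270°, i.e. at age 29.5 × 270/360 = 22.125 d.
This lunation's last quarter (22.125 d) has passed, so add one period: 51.625 − 27 = 24.625 days.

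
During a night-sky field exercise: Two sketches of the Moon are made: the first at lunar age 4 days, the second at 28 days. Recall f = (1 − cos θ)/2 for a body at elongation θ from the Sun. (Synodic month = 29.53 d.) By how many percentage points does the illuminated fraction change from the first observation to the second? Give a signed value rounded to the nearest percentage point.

First observation: θ = 360°·4/29.53 = 48.8°, so f = 0.170.
Second observation: θ = 341.3°, f = 0.026.
Δf = 0.026 − 0.170 = -0.144, i.e. -14 pp.

-14 percentage points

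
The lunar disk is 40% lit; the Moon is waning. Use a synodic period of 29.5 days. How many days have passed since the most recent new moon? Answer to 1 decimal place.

23.1 days

From f = (1 − cos θ)/2: cos θ = 1 − 2×0.40 = 0.200; arccos → 78.5°.
Waning ⇒ past full, so θ = 360° − 78.5° = 281.5°.
At 360°/29.5 d per day, 281.5° corresponds to 23.07 days.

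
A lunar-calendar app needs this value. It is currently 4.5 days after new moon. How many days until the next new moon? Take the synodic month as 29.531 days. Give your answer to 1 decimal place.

25.0 days

One full lunation from the last new moon is 29.531 d; remaining = 29.531 − 4.5 = 25.031 d.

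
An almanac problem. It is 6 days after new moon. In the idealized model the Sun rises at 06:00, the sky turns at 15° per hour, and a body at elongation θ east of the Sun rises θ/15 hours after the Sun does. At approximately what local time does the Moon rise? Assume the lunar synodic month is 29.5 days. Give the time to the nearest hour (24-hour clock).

Phase angle: θ = 360°·(6 d)/(29.5 d) = 73.2°.
Delay after the Sun = 73.2° / (15°/h) ≈ 4.88 h.
06:00 + 4.88 h ≈ 10:53 → 11:00 to the nearest hour.

11:00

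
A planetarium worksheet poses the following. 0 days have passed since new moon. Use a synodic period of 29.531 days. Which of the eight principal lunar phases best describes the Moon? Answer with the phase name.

At 0/29.531 of the cycle, θ ≈ 0° — the new moon range.

new moon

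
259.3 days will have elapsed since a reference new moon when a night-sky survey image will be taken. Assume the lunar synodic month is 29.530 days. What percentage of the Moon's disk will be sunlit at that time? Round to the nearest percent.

40%

259.3/29.530 = 8.781 lunations, so 8 complete cycles and 23.06 d into the next.
The Moon has covered 23.06/29.530 of its cycle, so θ ≈ 360° × 23.06/29.530 = 281.1°.
cos 281.1° = 0.193, so f = (1 − 0.193)/2 = 0.404, so 40%.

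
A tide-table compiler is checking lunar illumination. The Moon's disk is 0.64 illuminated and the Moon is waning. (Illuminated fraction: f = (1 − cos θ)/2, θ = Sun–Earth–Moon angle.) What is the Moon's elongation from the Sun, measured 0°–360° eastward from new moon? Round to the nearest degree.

254°

cos θ = 1 − 2f = -0.280, giving a principal value of 106.3°.
Waning ⇒ past full, so θ = 360° − 106.3° = 253.7°.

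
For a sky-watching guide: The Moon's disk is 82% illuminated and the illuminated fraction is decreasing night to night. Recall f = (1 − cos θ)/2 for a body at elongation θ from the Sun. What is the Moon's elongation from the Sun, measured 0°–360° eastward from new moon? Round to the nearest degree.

230°

cos θ = 1 − 2f = -0.640, giving a principal value of 129.8°.
Waning ⇒ past full, so θ = 360° − 129.8° = 230.2°.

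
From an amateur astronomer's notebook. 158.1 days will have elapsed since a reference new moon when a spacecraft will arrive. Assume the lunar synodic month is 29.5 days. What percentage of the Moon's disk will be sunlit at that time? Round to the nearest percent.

158.1 d spans 5 complete synodic months (5 × 29.5 = 147.50 d) plus 10.60 d.
The Moon has covered 10.60/29.5 of its cycle, so θ ≈ 360° × 10.60/29.5 = 129.4°.
With cos θ = (-0.634), the lit fraction is (1 − (-0.634))/2 ≈ 0.817, so 82%.

82%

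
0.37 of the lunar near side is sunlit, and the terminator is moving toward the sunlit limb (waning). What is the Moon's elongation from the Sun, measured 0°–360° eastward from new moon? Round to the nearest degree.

285°

cos θ = 1 − 2f = 0.260, giving a principal value of 74.9°.
Waning ⇒ past full, so θ = 360° − 74.9° = 285.1°.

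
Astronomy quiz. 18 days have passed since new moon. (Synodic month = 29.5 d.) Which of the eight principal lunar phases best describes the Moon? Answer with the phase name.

waning gibbous

θ ≈ 360° × 18/29.5 = 220°, which falls in the waning gibbous sector.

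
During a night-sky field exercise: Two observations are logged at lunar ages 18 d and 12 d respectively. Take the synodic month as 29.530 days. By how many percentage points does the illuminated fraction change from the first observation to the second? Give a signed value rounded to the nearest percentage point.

θ₁ = 360° × 18/29.530 = 219.4°, f₁ = (1 − cos θ₁)/2 = 0.886.
θ₂ = 360° × 12/29.530 = 146.3°, f₂ = (1 − cos θ₂)/2 = 0.916.
Change = f₂ − f₁ = +0.030 → +3 percentage points.

+3 percentage points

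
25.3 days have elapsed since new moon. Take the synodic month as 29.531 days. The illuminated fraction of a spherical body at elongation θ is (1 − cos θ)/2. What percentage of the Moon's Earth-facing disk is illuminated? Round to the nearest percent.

Elongation θ = 360° × 25.3/29.531 ≈ 308.4°.
Illuminated fraction = (1 − cos 308.4°)/2 = (1 − 0.621)/2 ≈ 0.189, so 19%.

19%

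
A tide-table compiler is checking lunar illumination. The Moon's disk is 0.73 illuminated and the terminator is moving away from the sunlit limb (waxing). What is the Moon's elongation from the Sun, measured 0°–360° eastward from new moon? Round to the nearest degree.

117°

Invert f = (1 − cos θ)/2 to get cos θ = 1 − 2(0.73) = -0.460, hence θ₀ = arccos -0.460 = 117.4°.
The Moon is waxing (0°–180°), so θ = 117.4° directly.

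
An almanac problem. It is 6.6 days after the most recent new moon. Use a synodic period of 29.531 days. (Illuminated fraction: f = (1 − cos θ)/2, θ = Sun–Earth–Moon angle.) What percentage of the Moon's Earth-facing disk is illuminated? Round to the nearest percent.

42%

Phase angle: θ = 360°·(6.6 d)/(29.531 d) = 80.5°.
With cos θ = 0.166, the lit fraction is (1 − 0.166)/2 ≈ 0.417, so 42%.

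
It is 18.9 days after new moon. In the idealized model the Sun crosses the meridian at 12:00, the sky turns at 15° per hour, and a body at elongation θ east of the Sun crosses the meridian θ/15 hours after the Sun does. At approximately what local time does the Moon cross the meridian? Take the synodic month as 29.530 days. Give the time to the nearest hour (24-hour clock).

03:00

The Moon has covered 18.9/29.530 of its cycle, so θ ≈ 360° × 18.9/29.530 = 230.4°.
At 15° of sky rotation per hour, 230.4° corresponds to a 15.36 h lag.
12:00 + 15.36 h ≈ 03:22 → 03:00 to the nearest hour.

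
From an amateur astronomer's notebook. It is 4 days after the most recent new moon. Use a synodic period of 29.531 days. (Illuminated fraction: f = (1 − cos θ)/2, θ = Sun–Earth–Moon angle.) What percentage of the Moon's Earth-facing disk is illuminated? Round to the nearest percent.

17%

The Moon has covered 4/29.531 of its cycle, so θ ≈ 360° × 4/29.531 = 48.8°.
cos 48.8° = 0.659, so f = (1 − 0.659)/2 = 0.170, so 17%.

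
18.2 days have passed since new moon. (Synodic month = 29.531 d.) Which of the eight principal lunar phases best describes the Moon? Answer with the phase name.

waning gibbous

θ ≈ 360° × 18.2/29.531 = 222°, which falls in the waning gibbous sector.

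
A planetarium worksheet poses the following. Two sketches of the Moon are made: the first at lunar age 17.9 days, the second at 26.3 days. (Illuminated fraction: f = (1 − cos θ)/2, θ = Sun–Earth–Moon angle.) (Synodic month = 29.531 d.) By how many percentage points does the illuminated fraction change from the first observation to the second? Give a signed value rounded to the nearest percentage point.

-78 percentage points

First observation: θ = 360°·17.9/29.531 = 218.2°, so f = 0.893.
Second observation: θ = 320.6°, f = 0.114.
Δf = 0.114 − 0.893 = -0.779, i.e. -78 pp.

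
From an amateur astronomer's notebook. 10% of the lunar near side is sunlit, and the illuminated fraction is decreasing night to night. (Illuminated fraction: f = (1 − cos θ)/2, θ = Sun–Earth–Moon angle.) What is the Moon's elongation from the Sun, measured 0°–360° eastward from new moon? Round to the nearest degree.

323°

cos θ = 1 − 2f = 0.800, giving a principal value of 36.9°.
A waning Moon lies in 180°–360°, so θ = 360° − 36.9° = 323.1°.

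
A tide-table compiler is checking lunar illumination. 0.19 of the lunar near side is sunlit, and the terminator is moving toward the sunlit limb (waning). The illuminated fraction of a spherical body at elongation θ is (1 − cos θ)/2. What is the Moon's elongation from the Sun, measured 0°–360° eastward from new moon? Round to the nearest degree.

Invert f = (1 − cos θ)/2 to get cos θ = 1 − 2(0.19) = 0.620, hence θ₀ = arccos 0.620 = 51.7°.
Since the Moon is past full (waning), take the reflex angle: θ = 360° − 51.7° = 308.3°.

308°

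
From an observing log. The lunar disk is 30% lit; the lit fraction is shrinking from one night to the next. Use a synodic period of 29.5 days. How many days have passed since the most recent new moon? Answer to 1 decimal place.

24.1 days

From f = (1 − cos θ)/2: cos θ = 1 − 2×0.30 = 0.400; arccos → 66.4°.
A waning Moon lies in 180°–360°, so θ = 360° − 66.4° = 293.6°.
That fraction of the synodic month is 293.6/360 × 29.5 d ≈ 24.06 d.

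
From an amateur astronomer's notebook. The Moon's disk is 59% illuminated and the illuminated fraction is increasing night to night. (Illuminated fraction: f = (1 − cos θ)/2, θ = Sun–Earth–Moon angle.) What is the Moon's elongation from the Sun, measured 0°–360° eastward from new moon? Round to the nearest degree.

100°

cos θ = 1 − 2f = -0.180, giving a principal value of 100.4°.
Waxing ⇒ before full, so θ = 100.4°.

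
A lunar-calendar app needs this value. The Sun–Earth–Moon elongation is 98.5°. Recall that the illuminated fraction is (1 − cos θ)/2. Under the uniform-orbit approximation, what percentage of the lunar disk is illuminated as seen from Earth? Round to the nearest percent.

cos 98.5° = (-0.148), so f = (1 − (-0.148))/2 = 0.574, i.e. 57%.

57%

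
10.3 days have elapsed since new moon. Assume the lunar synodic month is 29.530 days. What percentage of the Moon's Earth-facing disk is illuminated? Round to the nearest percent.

The Moon has covered 10.3/29.530 of its cycle, so θ ≈ 360° × 10.3/29.530 = 125.6°.
Illuminated fraction = (1 − cos 125.6°)/2 = (1 − (-0.582))/2 ≈ 0.791, so 79%.

79%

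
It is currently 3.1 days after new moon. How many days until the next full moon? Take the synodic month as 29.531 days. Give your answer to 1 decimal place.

11.7 days

Full moon is 0.5 of the way through the cycle: age 0.5 × 29.531 = 14.765 d.
So 11.665 days remain (14.765 − 3.1).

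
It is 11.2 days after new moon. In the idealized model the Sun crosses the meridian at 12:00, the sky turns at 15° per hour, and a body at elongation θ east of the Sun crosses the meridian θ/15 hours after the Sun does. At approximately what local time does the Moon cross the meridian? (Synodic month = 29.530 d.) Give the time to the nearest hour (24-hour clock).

21:00

Elongation θ = 360° × 11.2/29.530 ≈ 136.5°.
The Moon trails the Sun by θ/15 = 136.5/15 ≈ 9.10 hours.
12:00 + 9.10 h ≈ 21:06 → 21:00 to the nearest hour.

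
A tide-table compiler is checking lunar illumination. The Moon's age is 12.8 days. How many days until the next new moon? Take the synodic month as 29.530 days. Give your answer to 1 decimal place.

The next new moon completes the synodic month: 29.530 − 12.8 = 16.730 days.

16.7 days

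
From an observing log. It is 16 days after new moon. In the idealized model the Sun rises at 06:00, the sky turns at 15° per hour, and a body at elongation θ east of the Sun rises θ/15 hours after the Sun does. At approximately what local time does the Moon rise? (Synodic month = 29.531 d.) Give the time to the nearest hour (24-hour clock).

The Moon has covered 16/29.531 of its cycle, so θ ≈ 360° × 16/29.531 = 195.0°.
Delay after the Sun = 195.0° / (15°/h) ≈ 13.00 h.
06:00 + 13.00 h ≈ 19:00 → 19:00 to the nearest hour.

19:00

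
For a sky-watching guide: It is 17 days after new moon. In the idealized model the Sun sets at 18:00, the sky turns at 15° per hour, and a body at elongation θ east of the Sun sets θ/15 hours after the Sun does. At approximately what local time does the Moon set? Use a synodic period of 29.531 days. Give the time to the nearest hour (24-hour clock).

08:00

Elongation θ = 360° × 17/29.531 ≈ 207.2°.
At 15° of sky rotation per hour, 207.2° corresponds to a 13.82 h lag.
18:00 + 13.82 h ≈ 07:49 → 08:00 to the nearest hour.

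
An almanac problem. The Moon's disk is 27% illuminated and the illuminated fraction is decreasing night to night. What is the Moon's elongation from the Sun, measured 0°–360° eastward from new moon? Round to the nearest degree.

297°

Invert f = (1 − cos θ)/2 to get cos θ = 1 − 2(0.27) = 0.460, hence θ₀ = arccos 0.460 = 62.6°.
Waning ⇒ past full, so θ = 360° − 62.6° = 297.4°.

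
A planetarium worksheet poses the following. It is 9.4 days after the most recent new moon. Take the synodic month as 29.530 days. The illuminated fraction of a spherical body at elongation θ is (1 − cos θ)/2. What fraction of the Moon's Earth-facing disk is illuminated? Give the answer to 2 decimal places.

Elongation θ = 360° × 9.4/29.530 ≈ 114.6°.
Illuminated fraction = (1 − cos 114.6°)/2 = (1 − (-0.416))/2 ≈ 0.708.

0.71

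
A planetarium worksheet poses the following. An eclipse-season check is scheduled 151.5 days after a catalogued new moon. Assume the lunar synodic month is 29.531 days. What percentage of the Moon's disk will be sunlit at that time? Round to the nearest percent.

151.5/29.531 = 5.130 lunations, so 5 complete cycles and 3.84 d into the next.
Elongation θ = 360° × 3.84/29.531 ≈ 46.9°.
With cos θ = 0.684, the lit fraction is (1 − 0.684)/2 ≈ 0.158, so 16%.

16%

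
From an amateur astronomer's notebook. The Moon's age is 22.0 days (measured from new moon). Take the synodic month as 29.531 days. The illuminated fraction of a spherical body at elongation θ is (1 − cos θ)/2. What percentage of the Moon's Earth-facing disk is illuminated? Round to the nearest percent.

Elongation θ = 360° × 22.0/29.531 ≈ 268.2°.
Illuminated fraction = (1 − cos 268.2°)/2 = (1 − (-0.032))/2 ≈ 0.516, so 52%.

52%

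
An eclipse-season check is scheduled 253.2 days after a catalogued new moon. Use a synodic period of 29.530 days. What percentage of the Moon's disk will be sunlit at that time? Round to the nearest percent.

95%

Reduce mod P: 253.2 − 8×29.530 = 16.96 d into the current lunation.
Phase angle: θ = 360°·(16.96 d)/(29.530 d) = 206.8°.
With cos θ = (-0.893), the lit fraction is (1 − (-0.893))/2 ≈ 0.946, so 95%.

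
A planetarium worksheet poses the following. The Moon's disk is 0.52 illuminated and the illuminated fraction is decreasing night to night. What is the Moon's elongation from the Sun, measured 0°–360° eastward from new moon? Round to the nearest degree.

268°

Invert f = (1 − cos θ)/2 to get cos θ = 1 − 2(0.52) = -0.040, hence θ₀ = arccos -0.040 = 92.3°.
Since the Moon is past full (waning), take the reflex angle: θ = 360° − 92.3° = 267.7°.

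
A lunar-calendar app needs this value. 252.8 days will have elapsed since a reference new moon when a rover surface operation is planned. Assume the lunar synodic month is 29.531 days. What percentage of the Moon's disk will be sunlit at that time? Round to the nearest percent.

96%

252.8/29.531 = 8.560 lunations, so 8 complete cycles and 16.55 d into the next.
Elongation θ = 360° × 16.55/29.531 ≈ 201.8°.
Illuminated fraction = (1 − cos 201.8°)/2 = (1 − (-0.929))/2 ≈ 0.964, so 96%.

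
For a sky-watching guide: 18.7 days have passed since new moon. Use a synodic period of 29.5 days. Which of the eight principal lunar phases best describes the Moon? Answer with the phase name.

At 18.7/29.5 of the cycle, θ ≈ 228° — the waning gibbous range.

waning gibbous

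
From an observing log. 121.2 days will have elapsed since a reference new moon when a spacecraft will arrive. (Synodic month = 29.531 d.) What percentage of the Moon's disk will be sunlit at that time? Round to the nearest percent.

121.2/29.531 = 4.104 lunations, so 4 complete cycles and 3.08 d into the next.
Elongation θ = 360° × 3.08/29.531 ≈ 37.5°.
Illuminated fraction = (1 − cos 37.5°)/2 = (1 − 0.793)/2 ≈ 0.103, so 10%.

10%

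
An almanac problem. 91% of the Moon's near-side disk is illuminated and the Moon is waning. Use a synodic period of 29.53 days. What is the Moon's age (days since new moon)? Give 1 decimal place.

17.6 days

Invert f = (1 − cos θ)/2 to get cos θ = 1 − 2(0.91) = -0.820, hence θ₀ = arccos -0.820 = 145.1°.
Waning ⇒ past full, so θ = 360° − 145.1° = 214.9°.
At 360°/29.53 d per day, 214.9° corresponds to 17.63 days.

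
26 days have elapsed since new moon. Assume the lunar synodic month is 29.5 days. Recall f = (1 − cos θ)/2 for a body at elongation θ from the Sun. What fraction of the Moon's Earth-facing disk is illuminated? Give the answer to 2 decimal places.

0.13

The Moon has covered 26/29.5 of its cycle, so θ ≈ 360° × 26/29.5 = 317.3°.
cos 317.3° = 0.735, so f = (1 − 0.735)/2 = 0.133.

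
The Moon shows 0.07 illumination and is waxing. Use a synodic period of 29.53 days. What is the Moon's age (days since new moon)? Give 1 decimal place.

2.5 days

Invert f = (1 − cos θ)/2 to get cos θ = 1 − 2(0.07) = 0.860, hence θ₀ = arccos 0.860 = 30.7°.
Waxing ⇒ before full, so θ = 30.7°.
That fraction of the synodic month is 30.7/360 × 29.53 d ≈ 2.52 d.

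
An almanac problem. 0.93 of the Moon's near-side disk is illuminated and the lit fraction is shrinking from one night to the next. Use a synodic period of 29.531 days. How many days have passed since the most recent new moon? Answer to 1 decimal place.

cos θ = 1 − 2f = -0.860, giving a principal value of 149.3°.
Since the Moon is past full (waning), take the reflex angle: θ = 360° − 149.3° = 210.7°.
At 360°/29.531 d per day, 210.7° corresponds to 17.28 days.

17.3 days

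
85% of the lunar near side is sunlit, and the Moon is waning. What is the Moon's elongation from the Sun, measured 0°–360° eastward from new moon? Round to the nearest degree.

From f = (1 − cos θ)/2: cos θ = 1 − 2×0.85 = -0.700; arccos → 134.4°.
Since the Moon is past full (waning), take the reflex angle: θ = 360° − 134.4° = 225.6°.

226°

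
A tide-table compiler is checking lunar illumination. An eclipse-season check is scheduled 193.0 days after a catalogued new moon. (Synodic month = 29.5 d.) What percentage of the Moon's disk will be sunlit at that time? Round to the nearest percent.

98%

193.0 d spans 6 complete synodic months (6 × 29.5 = 177.00 d) plus 16.00 d.
The Moon has covered 16.00/29.5 of its cycle, so θ ≈ 360° × 16.00/29.5 = 195.3°.
With cos θ = (-0.965), the lit fraction is (1 − (-0.965))/2 ≈ 0.982, so 98%.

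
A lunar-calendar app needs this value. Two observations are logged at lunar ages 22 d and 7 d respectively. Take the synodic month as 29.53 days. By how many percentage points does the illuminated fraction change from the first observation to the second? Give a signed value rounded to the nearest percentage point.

First observation: θ = 360°·22/29.53 = 268.2°, so f = 0.516.
Second observation: θ = 85.3°, f = 0.459.
Δf = 0.459 − 0.516 = -0.056, i.e. -6 pp.

-6 pp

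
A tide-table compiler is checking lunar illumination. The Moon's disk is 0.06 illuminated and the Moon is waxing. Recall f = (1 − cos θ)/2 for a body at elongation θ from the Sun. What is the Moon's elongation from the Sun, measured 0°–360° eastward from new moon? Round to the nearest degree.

Invert f = (1 − cos θ)/2 to get cos θ = 1 − 2(0.06) = 0.880, hence θ₀ = arccos 0.880 = 28.4°.
Waxing ⇒ before full, so θ = 28.4°.

28°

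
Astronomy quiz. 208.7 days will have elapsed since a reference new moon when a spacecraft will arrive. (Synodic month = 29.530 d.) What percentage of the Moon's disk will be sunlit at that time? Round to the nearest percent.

4%

208.7/29.530 = 7.067 lunations, so 7 complete cycles and 1.99 d into the next.
Elongation θ = 360° × 1.99/29.530 ≈ 24.3°.
Illuminated fraction = (1 − cos 24.3°)/2 = (1 − 0.912)/2 ≈ 0.044, so 4%.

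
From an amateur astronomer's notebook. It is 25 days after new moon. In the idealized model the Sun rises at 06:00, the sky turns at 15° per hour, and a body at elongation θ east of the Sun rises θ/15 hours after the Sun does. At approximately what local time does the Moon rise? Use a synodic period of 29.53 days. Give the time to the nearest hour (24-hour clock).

02:00

The Moon has covered 25/29.53 of its cycle, so θ ≈ 360° × 25/29.53 = 304.8°.
Delay after the Sun = 304.8° / (15°/h) ≈ 20.32 h.
06:00 + 20.32 h ≈ 02:19 → 02:00 to the nearest hour.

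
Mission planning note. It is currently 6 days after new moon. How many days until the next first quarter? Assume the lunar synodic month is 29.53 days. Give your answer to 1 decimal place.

1.4 days

First quarter is 0.25 of the way through the cycle: age 0.25 × 29.53 = 7.383 d.
So 1.383 days remain (7.383 − 6).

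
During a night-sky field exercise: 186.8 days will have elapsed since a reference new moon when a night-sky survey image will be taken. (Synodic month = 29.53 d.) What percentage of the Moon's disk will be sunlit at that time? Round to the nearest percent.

Reduce mod P: 186.8 − 6×29.53 = 9.62 d into the current lunation.
Elongation θ = 360° × 9.62/29.53 ≈ 117.3°.
cos 117.3° = (-0.458), so f = (1 − (-0.458))/2 = 0.729, so 73%.

73%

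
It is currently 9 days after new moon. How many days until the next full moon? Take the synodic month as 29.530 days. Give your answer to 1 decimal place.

5.8 days

Full moon occurs at elongation 180°, i.e. at age 29.530 × 180/360 = 14.765 d.
That is 14.765 − 9 = 5.765 days ahead.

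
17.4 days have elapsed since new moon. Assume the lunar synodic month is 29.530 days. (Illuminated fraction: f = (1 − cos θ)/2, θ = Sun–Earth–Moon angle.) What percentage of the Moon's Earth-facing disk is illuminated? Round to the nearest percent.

The Moon has covered 17.4/29.530 of its cycle, so θ ≈ 360° × 17.4/29.530 = 212.1°.
With cos θ = (-0.847), the lit fraction is (1 − (-0.847))/2 ≈ 0.923, so 92%.

92%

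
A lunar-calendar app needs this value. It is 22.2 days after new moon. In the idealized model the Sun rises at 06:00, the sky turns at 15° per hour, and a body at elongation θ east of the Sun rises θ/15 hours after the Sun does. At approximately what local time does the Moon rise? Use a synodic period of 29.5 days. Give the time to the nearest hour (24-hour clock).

The Moon has covered 22.2/29.5 of its cycle, so θ ≈ 360° × 22.2/29.5 = 270.9°.
At 15° of sky rotation per hour, 270.9° corresponds to a 18.06 h lag.
06:00 + 18.06 h ≈ 00:04 → 00:00 to the nearest hour.

00:00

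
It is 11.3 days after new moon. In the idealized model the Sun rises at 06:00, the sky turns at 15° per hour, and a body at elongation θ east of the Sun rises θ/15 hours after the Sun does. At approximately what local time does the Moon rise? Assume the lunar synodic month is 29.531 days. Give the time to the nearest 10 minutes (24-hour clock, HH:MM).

15:10

Phase angle: θ = 360°·(11.3 d)/(29.531 d) = 137.8°.
The Moon trails the Sun by θ/15 = 137.8/15 ≈ 9.18 hours.
06:00 + 9.184 h ≈ 15:11 → 15:10 to the nearest ten minutes.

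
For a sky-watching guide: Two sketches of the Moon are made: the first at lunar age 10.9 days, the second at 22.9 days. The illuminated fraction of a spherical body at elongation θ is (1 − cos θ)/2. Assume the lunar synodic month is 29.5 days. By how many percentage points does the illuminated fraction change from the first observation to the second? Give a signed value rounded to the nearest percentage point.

-42 pp

First observation: θ = 360°·10.9/29.5 = 133.0°, so f = 0.841.
Second observation: θ = 279.5°, f = 0.418.
Δf = 0.418 − 0.841 = -0.423, i.e. -42 pp.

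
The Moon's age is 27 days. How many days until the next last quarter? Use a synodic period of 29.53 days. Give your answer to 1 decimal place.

24.7 days

Last quarter occurs at elongation 270°, i.e. at age 29.53 × 270/360 = 22.148 d.
This lunation's last quarter (22.148 d) has passed, so add one period: 51.678 − 27 = 24.678 days.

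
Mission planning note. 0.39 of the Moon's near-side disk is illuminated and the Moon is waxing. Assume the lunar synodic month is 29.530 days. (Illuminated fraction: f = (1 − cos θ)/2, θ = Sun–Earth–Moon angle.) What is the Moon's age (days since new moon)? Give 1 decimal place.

6.3 days

Invert f = (1 − cos θ)/2 to get cos θ = 1 − 2(0.39) = 0.220, hence θ₀ = arccos 0.220 = 77.3°.
Before full moon the principal value applies: θ = 77.3°.
Age = 29.530 × 77.3°/360° ≈ 6.34 days.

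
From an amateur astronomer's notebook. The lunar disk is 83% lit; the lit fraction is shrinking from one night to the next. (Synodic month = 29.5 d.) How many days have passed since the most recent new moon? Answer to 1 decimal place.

18.7 days

cos θ = 1 − 2f = -0.660, giving a principal value of 131.3°.
Waning ⇒ past full, so θ = 360° − 131.3° = 228.7°.
At 360°/29.5 d per day, 228.7° corresponds to 18.74 days.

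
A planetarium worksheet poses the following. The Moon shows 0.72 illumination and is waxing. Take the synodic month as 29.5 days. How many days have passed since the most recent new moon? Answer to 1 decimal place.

9.5 days

Invert f = (1 − cos θ)/2 to get cos θ = 1 − 2(0.72) = -0.440, hence θ₀ = arccos -0.440 = 116.1°.
Waxing ⇒ before full, so θ = 116.1°.
At 360°/29.5 d per day, 116.1° corresponds to 9.51 days.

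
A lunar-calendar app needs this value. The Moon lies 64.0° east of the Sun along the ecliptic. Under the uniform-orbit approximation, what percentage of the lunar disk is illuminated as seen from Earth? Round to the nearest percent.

28%

cos 64.0° = 0.438, so f = (1 − 0.438)/2 = 0.281, i.e. 28%.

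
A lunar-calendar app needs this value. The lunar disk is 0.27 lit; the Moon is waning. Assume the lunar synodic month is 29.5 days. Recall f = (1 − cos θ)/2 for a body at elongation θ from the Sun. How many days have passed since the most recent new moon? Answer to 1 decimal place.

24.4 days

Invert f = (1 − cos θ)/2 to get cos θ = 1 − 2(0.27) = 0.460, hence θ₀ = arccos 0.460 = 62.6°.
Since the Moon is past full (waning), take the reflex angle: θ = 360° − 62.6° = 297.4°.
That fraction of the synodic month is 297.4/360 × 29.5 d ≈ 24.37 d.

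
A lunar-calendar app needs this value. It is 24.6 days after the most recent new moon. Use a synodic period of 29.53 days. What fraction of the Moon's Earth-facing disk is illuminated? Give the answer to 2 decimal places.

0.25

Phase angle: θ = 360°·(24.6 d)/(29.53 d) = 299.9°.
Illuminated fraction = (1 − cos 299.9°)/2 = (1 − 0.498)/2 ≈ 0.251.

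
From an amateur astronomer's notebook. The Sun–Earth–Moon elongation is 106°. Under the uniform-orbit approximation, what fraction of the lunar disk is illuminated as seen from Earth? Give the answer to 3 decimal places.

0.638

f = (1 − cos 106°)/2 = (1 − (-0.276))/2 ≈ 0.638.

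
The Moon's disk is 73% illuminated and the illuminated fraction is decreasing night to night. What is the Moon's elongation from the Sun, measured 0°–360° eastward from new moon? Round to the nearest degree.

From f = (1 − cos θ)/2: cos θ = 1 − 2×0.73 = -0.460; arccos → 117.4°.
Since the Moon is past full (waning), take the reflex angle: θ = 360° − 117.4° = 242.6°.

243°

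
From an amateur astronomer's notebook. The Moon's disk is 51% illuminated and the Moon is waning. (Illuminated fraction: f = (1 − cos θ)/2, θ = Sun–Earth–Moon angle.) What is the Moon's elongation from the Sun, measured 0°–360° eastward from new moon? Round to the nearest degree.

From f = (1 − cos θ)/2: cos θ = 1 − 2×0.51 = -0.020; arccos → 91.1°.
A waning Moon lies in 180°–360°, so θ = 360° − 91.1° = 268.9°.

269°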